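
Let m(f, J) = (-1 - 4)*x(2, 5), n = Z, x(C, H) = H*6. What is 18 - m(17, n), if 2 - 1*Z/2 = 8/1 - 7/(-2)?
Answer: 168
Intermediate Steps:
Z = -19 (Z = 4 - 2*(8/1 - 7/(-2)) = 4 - 2*(8*1 - 7*(-½)) = 4 - 2*(8 + 7/2) = 4 - 2*23/2 = 4 - 23 = -19)
x(C, H) = 6*H
n = -19
m(f, J) = -150 (m(f, J) = (-1 - 4)*(6*5) = -5*30 = -150)
18 - m(17, n) = 18 - 1*(-150) = 18 + 150 = 168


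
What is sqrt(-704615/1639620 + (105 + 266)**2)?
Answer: sqrt(411140602702349)/54654 ≈ 371.00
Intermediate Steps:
sqrt(-704615/1639620 + (105 + 266)**2) = sqrt(-704615*1/1639620 + 371**2) = sqrt(-140923/327924 + 137641) = sqrt(45135646361/327924) = sqrt(411140602702349)/54654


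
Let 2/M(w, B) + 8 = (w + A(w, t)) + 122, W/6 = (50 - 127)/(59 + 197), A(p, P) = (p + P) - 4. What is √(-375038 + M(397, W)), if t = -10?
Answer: 7*I*√1529305455/447 ≈ 612.4*I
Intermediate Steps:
A(p, P) = -4 + P + p (A(p, P) = (P + p) - 4 = -4 + P + p)
W = -231/128 (W = 6*((50 - 127)/(59 + 197)) = 6*(-77/256) = -231/128 ≈ -1.8047)
M(w, B) = 2/(100 + 2*w) (M(w, B) = 2/(-8 + ((w + (-4 - 10 + w)) + 122)) = 2/(-8 + ((w + (-14 + w)) + 122)) = 2/(-8 + ((-14 + 2*w) + 122)) = 2/(-8 + (108 + 2*w)) = 2/(100 + 2*w))
√(-375038 + M(397, W)) = √(-375038 + 1/(50 + 397)) = √(-375038 + 1/447) = √(-167641985/447) = 7*I*√1529305455/447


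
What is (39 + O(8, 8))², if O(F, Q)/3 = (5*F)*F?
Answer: 998001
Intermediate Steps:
O(F, Q) = 15*F² (O(F, Q) = 3*((5*F)*F) = 3*(5*F²) = 15*F²)
(39 + O(8, 8))² = (39 + 15*8²)² = (39 + 15*64)² = (39 + 960)² = 999² = 998001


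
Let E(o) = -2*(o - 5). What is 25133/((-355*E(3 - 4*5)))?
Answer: -25133/15620 ≈ -1.6090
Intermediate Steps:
E(o) = 10 - 2*o (E(o) = -2*(-5 + o) = 10 - 2*o)
25133/((-355*E(3 - 4*5))) = 25133/((-355*(10 - 2*(3 - 4*5)))) = 25133/((-355*(10 - 2*(3 - 20)))) = 25133/((-355*(10 - 2*(-17)))) = 25133/((-355*(10 + 34))) = 25133/((-355*44)) = 25133/(-15620) = 25133*(-1/15620) = -25133/15620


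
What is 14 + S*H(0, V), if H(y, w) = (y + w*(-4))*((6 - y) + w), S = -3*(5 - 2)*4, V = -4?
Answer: -1138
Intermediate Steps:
S = -36 (S = -9*4 = -3*12 = -36)
H(y, w) = (y - 4*w)*(6 + w - y)
14 + S*H(0, V) = 14 - 36*(-1*0² - 24*(-4) - 4*(-4)² + 6*0 + 5*(-4)*0) = 14 - 36*(-1*0 + 96 - 4*16 + 0 + 0) = 14 - 36*(0 + 96 - 64 + 0 + 0) = 14 - 36*32 = 14 - 1152 = -1138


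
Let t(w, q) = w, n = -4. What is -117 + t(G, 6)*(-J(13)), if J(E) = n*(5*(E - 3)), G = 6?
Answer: 1083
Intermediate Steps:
J(E) = 60 - 20*E (J(E) = -20*(E - 3) = -20*(-3 + E) = -4*(-15 + 5*E) = 60 - 20*E)
-117 + t(G, 6)*(-J(13)) = -117 + 6*(-(60 - 20*13)) = -117 + 6*(-(60 - 260)) = -117 + 6*(-1*(-200)) = -117 + 6*200 = -117 + 1200 = 1083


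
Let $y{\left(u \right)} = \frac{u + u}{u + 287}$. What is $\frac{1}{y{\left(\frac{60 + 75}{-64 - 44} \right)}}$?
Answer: $- \frac{1143}{10} \approx -114.3$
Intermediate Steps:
$y{\left(u \right)} = \frac{2 u}{287 + u}$
$\frac{1}{y{\left(\frac{60 + 75}{-64 - 44} \right)}} = \frac{1}{2 \frac{60 + 75}{-64 - 44} \frac{1}{287 + \frac{60 + 75}{-64 - 44}}} = \frac{1}{2 \frac{135}{-108} \frac{1}{287 + \frac{135}{-108}}} = \frac{1}{2 \cdot 135 \left(- \frac{1}{108}\right) \frac{1}{287 + 135 \left(- \frac{1}{108}\right)}} = \frac{1}{2 \left(- \frac{5}{4}\right) \frac{1}{287 - \frac{5}{4}}} = \frac{1}{2 \left(- \frac{5}{4}\right) \frac{1}{\frac{1143}{4}}} = \frac{1}{2 \left(- \frac{5}{4}\right) \frac{4}{1143}} = \frac{1}{- \frac{10}{1143}} = - \frac{1143}{10}$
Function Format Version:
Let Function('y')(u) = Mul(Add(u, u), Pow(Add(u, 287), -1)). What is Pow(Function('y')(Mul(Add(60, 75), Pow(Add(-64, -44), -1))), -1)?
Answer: Rational(-1143, 10) ≈ -114.30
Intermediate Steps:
Function('y')(u) = Mul(2, u, Pow(Add(287, u), -1)) (Function('y')(u) = Mul(Mul(2, u), Pow(Add(287, u), -1)) = Mul(2, u, Pow(Add(287, u), -1)))
Pow(Function('y')(Mul(Add(60, 75), Pow(Add(-64, -44), -1))), -1) = Pow(Mul(2, Mul(Add(60, 75), Pow(Add(-64, -44), -1)), Pow(Add(287, Mul(Add(60, 75), Pow(Add(-64, -44), -1))), -1)), -1) = Pow(Mul(2, Mul(135, Pow(-108, -1)), Pow(Add(287, Mul(135, Pow(-108, -1))), -1)), -1) = Pow(Mul(2, Mul(135, Rational(-1, 108)), Pow(Add(287, Mul(135, Rational(-1, 108))), -1)), -1) = Pow(Mul(2, Rational(-5, 4), Pow(Add(287, Rational(-5, 4)), -1)), -1) = Pow(Mul(2, Rational(-5, 4), Pow(Rational(1143, 4), -1)), -1) = Pow(Mul(2, Rational(-5, 4), Rational(4, 1143)), -1) = Pow(Rational(-10, 1143), -1) = Rational(-1143, 10)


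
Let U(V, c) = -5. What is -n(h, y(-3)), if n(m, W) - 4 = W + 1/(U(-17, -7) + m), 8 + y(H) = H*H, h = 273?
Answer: -1341/268 ≈ -5.0037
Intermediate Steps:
y(H) = -8 + H**2 (y(H) = -8 + H*H = -8 + H**2)
n(m, W) = 4 + W + 1/(-5 + m) (n(m, W) = 4 + (W + 1/(-5 + m)) = 4 + W + 1/(-5 + m))
-n(h, y(-3)) = -(-19 - 5*(-8 + (-3)**2) + 4*273 + (-8 + (-3)**2)*273)/(-5 + 273) = -(-19 - 5*(-8 + 9) + 1092 + (-8 + 9)*273)/268 = -(-19 - 5*1 + 1092 + 1*273)/268 = -(-19 - 5 + 1092 + 273)/268 = -1341/268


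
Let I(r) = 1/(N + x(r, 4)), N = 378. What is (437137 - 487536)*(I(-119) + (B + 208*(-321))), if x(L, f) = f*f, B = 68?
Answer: 1324475589801/394 ≈ 3.3616e+9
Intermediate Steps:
x(L, f) = f²
I(r) = 1/394 (I(r) = 1/(378 + 4²) = 1/(378 + 16) = 1/394)
(437137 - 487536)*(I(-119) + (B + 208*(-321))) = (437137 - 487536)*(1/394 + (68 + 208*(-321))) = -50399*(1/394 + (68 - 66768)) = -50399*(1/394 - 66700) = -50399*(-26279799/394) = 1324475589801/394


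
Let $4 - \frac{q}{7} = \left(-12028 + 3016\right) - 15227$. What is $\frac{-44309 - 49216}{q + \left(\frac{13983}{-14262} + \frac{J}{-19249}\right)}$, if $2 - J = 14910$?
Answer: $- \frac{2852816331550}{5176425519663} \approx -0.55112$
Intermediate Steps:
$J = -14908$ ($J = 2 - 14910 = -14908$)
$q = 169701$ ($q = 28 - 7 \left(\left(-12028 + 3016\right) - 15227\right) = 28 - 7 \left(-9012 - 15227\right) = 28 - -169673 = 28 + 169673 = 169701$)
$\frac{-44309 - 49216}{q + \left(\frac{13983}{-14262} + \frac{J}{-19249}\right)} = \frac{-44309 - 49216}{169701 + \left(\frac{13983}{-14262} - \frac{14908}{-19249}\right)} = - \frac{93525}{169701 + \left(13983 \left(- \frac{1}{14262}\right) - - \frac{14908}{19249}\right)} = - \frac{93525}{169701 + \left(- \frac{4661}{4754} + \frac{14908}{19249}\right)} = - \frac{93525}{169701 - \frac{18846957}{91509746}} = - \frac{93525}{\frac{15529276558989}{91509746}} = \left(-93525\right) \frac{91509746}{15529276558989} = - \frac{2852816331550}{5176425519663}$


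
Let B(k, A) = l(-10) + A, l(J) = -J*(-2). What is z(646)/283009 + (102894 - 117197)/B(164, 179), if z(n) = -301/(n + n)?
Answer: -5229858071143/58137972852 ≈ -89.956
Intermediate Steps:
l(J) = 2*J
z(n) = -301/(2*n) (z(n) = -301*1/(2*n) = -301/(2*n))
B(k, A) = -20 + A (B(k, A) = 2*(-10) + A = -20 + A)
z(646)/283009 + (102894 - 117197)/B(164, 179) = -301/2/646/283009 + (102894 - 117197)/(-20 + 179) = -301/2*1/646*(1/283009) - 14303/159 = -301/1292*1/283009 - 14303*1/159 = -301/365647628 - 14303/159 = -5229858071143/58137972852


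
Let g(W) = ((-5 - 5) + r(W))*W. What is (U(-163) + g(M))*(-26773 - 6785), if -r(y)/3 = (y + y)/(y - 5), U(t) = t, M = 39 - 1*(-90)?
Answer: 2349211011/31 ≈ 7.5781e+7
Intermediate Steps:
M = 129 (M = 39 + 90 = 129)
r(y) = -6*y/(-5 + y) (r(y) = -3*(y + y)/(y - 5) = -3*2*y/(-5 + y) = -6*y/(-5 + y))
g(W) = W*(-10 - 6*W/(-5 + W)) (g(W) = ((-5 - 5) - 6*W/(-5 + W))*W = (-10 - 6*W/(-5 + W))*W = W*(-10 - 6*W/(-5 + W)))
(U(-163) + g(M))*(-26773 - 6785) = (-163 + 2*129*(25 - 8*129)/(-5 + 129))*(-26773 - 6785) = (-163 + 2*129*(25 - 1032)/124)*(-33558) = (-163 + 2*129*(1/124)*(-1007))*(-33558) = (-163 - 129903/62)*(-33558) = -140009/62*(-33558) = 2349211011/31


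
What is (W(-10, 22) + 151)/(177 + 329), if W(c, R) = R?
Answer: 173/506 ≈ 0.34190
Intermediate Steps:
(W(-10, 22) + 151)/(177 + 329) = (22 + 151)/(177 + 329) = 173/506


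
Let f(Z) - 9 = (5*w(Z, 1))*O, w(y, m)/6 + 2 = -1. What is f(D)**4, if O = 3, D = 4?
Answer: 4640470641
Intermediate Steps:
w(y, m) = -18 (w(y, m) = -12 + 6*(-1) = -12 - 6 = -18)
f(Z) = -261 (f(Z) = 9 + (5*(-18))*3 = 9 - 90*3 = 9 - 270 = -261)
f(D)**4 = (-261)**4 = 4640470641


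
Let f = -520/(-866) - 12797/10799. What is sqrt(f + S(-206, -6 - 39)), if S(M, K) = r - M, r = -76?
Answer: sqrt(2829625654226483)/4675967 ≈ 11.376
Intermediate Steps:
S(M, K) = -76 - M
f = -2733361/4675967 (f = -520*(-1/866) - 12797*1/10799 = 260/433 - 12797/10799 = -2733361/4675967 ≈ -0.58456)
sqrt(f + S(-206, -6 - 39)) = sqrt(-2733361/4675967 + (-76 - 1*(-206))) = sqrt(-2733361/4675967 + (-76 + 206)) = sqrt(-2733361/4675967 + 130) = sqrt(605142349/4675967) = sqrt(2829625654226483)/4675967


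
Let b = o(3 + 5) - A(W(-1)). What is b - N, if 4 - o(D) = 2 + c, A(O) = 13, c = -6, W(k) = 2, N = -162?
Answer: 157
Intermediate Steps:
o(D) = 8 (o(D) = 4 - (2 - 6) = 4 - 1*(-4) = 4 + 4 = 8)
b = -5 (b = 8 - 1*13 = 8 - 13 = -5)
b - N = -5 - 1*(-162) = -5 + 162 = 157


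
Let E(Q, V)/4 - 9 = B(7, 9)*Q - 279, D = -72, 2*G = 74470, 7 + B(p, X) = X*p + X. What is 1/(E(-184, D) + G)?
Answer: -1/11685 ≈ -8.5580e-5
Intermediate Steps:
B(p, X) = -7 + X + X*p (B(p, X) = -7 + (X*p + X) = -7 + (X + X*p) = -7 + X + X*p)
G = 37235 (G = (½)*74470 = 37235)
E(Q, V) = -1080 + 260*Q (E(Q, V) = 36 + 4*((-7 + 9 + 9*7)*Q - 279) = 36 + 4*((-7 + 9 + 63)*Q - 279) = 36 + 4*(65*Q - 279) = 36 + 4*(-279 + 65*Q) = 36 + (-1116 + 260*Q) = -1080 + 260*Q)
1/(E(-184, D) + G) = 1/((-1080 + 260*(-184)) + 37235) = 1/((-1080 - 47840) + 37235) = 1/(-48920 + 37235) = 1/(-11685) = -1/11685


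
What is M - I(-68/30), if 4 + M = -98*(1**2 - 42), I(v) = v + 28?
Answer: 59824/15 ≈ 3988.3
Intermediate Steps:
I(v) = 28 + v
M = 4014 (M = -4 - 98*(1**2 - 42) = -4 - 98*(1 - 42) = -4 - 98*(-41) = -4 + 4018 = 4014)
M - I(-68/30) = 4014 - (28 - 68/30) = 4014 - (28 - 68*1/30) = 4014 - (28 - 34/15) = 4014 - 1*386/15 = 4014 - 386/15 = 59824/15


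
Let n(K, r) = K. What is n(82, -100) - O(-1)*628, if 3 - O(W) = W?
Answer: -2430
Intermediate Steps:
O(W) = 3 - W
n(82, -100) - O(-1)*628 = 82 - (3 - 1*(-1))*628 = 82 - (3 + 1)*628 = 82 - 4*628 = 82 - 1*2512 = 82 - 2512 = -2430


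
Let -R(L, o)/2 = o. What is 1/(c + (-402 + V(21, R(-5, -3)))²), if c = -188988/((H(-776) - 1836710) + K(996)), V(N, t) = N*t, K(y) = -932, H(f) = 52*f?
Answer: 312999/23843043322 ≈ 1.3127e-5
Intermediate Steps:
R(L, o) = -2*o
c = 31498/312999 (c = -188988/((52*(-776) - 1836710) - 932) = -188988/((-40352 - 1836710) - 932) = -188988/(-1877062 - 932) = -188988/(-1877994) = -188988*(-1/1877994) = 31498/312999 ≈ 0.10063)
1/(c + (-402 + V(21, R(-5, -3)))²) = 1/(31498/312999 + (-402 + 21*(-2*(-3)))²) = 1/(31498/312999 + (-402 + 21*6)²) = 1/(31498/312999 + (-402 + 126)²) = 1/(31498/312999 + (-276)²) = 1/(31498/312999 + 76176) = 1/(23843043322/312999) = 312999/23843043322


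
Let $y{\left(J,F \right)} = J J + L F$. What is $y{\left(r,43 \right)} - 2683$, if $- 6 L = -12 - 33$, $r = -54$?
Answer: $\frac{1111}{2} \approx 555.5$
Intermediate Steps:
$L = \frac{15}{2}$ ($L = - \frac{-12 - 33}{6} = \left(- \frac{1}{6}\right) \left(-45\right) = \frac{15}{2} \approx 7.5$)
$y{\left(J,F \right)} = J^{2} + \frac{15 F}{2}$ ($y{\left(J,F \right)} = J J + \frac{15 F}{2} = J^{2} + \frac{15 F}{2}$)
$y{\left(r,43 \right)} - 2683 = \left(\left(-54\right)^{2} + \frac{15}{2} \cdot 43\right) - 2683 = \left(2916 + \frac{645}{2}\right) - 2683 = \frac{6477}{2} - 2683 = \frac{1111}{2}$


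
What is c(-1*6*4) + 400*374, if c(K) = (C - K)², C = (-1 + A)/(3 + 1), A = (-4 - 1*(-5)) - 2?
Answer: 600609/4 ≈ 1.5015e+5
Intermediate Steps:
A = -1 (A = (-4 + 5) - 2 = 1 - 2 = -1)
C = -½ (C = (-1 - 1)/(3 + 1) = -2/4 = -2*¼ = -½ ≈ -0.50000)
c(K) = (-½ - K)²
c(-1*6*4) + 400*374 = (1 + 2*(-1*6*4))²/4 + 400*374 = (1 + 2*(-6*4))²/4 + 149600 = (1 + 2*(-24))²/4 + 149600 = (1 - 48)²/4 + 149600 = (¼)*(-47)² + 149600 = (¼)*2209 + 149600 = 2209/4 + 149600 = 600609/4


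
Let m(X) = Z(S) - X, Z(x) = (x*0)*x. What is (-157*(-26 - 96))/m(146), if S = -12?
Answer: -9577/73 ≈ -131.19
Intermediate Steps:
Z(x) = 0 (Z(x) = 0*x = 0)
m(X) = -X (m(X) = 0 - X = -X)
(-157*(-26 - 96))/m(146) = (-157*(-26 - 96))/((-1*146)) = -157*(-122)/(-146) = 19154*(-1/146) = -9577/73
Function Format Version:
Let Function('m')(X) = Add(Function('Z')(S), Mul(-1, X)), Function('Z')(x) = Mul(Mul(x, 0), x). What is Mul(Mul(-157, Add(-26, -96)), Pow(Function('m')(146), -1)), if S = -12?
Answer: Rational(-9577, 73) ≈ -131.19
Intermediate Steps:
Function('Z')(x) = 0 (Function('Z')(x) = Mul(0, x) = 0)
Function('m')(X) = Mul(-1, X) (Function('m')(X) = Add(0, Mul(-1, X)) = Mul(-1, X))
Mul(Mul(-157, Add(-26, -96)), Pow(Function('m')(146), -1)) = Mul(Mul(-157, Add(-26, -96)), Pow(Mul(-1, 146), -1)) = Mul(Mul(-157, -122), Pow(-146, -1)) = Mul(19154, Rational(-1, 146)) = Rational(-9577, 73)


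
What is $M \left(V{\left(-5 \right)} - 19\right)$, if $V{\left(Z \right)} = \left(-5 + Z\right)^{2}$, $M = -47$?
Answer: $-3807$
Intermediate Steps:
$M \left(V{\left(-5 \right)} - 19\right) = - 47 \left(\left(-5 - 5\right)^{2} - 19\right) = - 47 \left(\left(-10\right)^{2} - 19\right) = - 47 \left(100 - 19\right) = \left(-47\right) 81 = -3807$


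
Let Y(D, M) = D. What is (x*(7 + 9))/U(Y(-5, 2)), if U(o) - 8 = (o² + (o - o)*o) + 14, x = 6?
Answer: 96/47 ≈ 2.0426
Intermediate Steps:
U(o) = 22 + o² (U(o) = 8 + ((o² + (o - o)*o) + 14) = 8 + ((o² + 0*o) + 14) = 8 + ((o² + 0) + 14) = 8 + (o² + 14) = 8 + (14 + o²) = 22 + o²)
(x*(7 + 9))/U(Y(-5, 2)) = (6*(7 + 9))/(22 + (-5)²) = (6*16)/(22 + 25) = 96/47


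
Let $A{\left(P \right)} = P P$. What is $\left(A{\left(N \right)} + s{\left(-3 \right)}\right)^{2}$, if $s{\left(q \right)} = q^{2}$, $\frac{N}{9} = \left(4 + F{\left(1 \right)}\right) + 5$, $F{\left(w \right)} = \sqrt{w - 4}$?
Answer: $33653637 + 18449532 i \sqrt{3} \approx 3.3654 \cdot 10^{7} + 3.1956 \cdot 10^{7} i$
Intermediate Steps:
$F{\left(w \right)} = \sqrt{-4 + w}$
$N = 81 + 9 i \sqrt{3}$ ($N = 9 \left(\left(4 + \sqrt{-4 + 1}\right) + 5\right) = 9 \left(\left(4 + \sqrt{-3}\right) + 5\right) = 9 \left(\left(4 + i \sqrt{3}\right) + 5\right) = 9 \left(9 + i \sqrt{3}\right) = 81 + 9 i \sqrt{3} \approx 81.0 + 15.588 i$)
$A{\left(P \right)} = P^{2}$
$\left(A{\left(N \right)} + s{\left(-3 \right)}\right)^{2} = \left(\left(81 + 9 i \sqrt{3}\right)^{2} + \left(-3\right)^{2}\right)^{2} = \left(\left(81 + 9 i \sqrt{3}\right)^{2} + 9\right)^{2} = \left(9 + \left(81 + 9 i \sqrt{3}\right)^{2}\right)^{2}$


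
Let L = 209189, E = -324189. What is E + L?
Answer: -115000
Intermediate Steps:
E + L = -324189 + 209189 = -115000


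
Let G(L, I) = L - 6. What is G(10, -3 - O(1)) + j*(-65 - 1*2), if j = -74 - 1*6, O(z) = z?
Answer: 5364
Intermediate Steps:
G(L, I) = -6 + L
j = -80 (j = -74 - 6 = -80)
G(10, -3 - O(1)) + j*(-65 - 1*2) = (-6 + 10) - 80*(-65 - 1*2) = 4 - 80*(-65 - 2) = 4 - 80*(-67) = 4 + 5360 = 5364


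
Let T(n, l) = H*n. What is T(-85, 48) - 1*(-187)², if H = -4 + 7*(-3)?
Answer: -32844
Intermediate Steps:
H = -25 (H = -4 - 21 = -25)
T(n, l) = -25*n
T(-85, 48) - 1*(-187)² = -25*(-85) - 1*(-187)² = 2125 - 1*34969 = 2125 - 34969 = -32844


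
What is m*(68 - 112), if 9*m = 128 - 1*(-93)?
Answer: -9724/9 ≈ -1080.4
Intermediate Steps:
m = 221/9 (m = (128 - 1*(-93))/9 = (128 + 93)/9 = (1/9)*221 = 221/9 ≈ 24.556)
m*(68 - 112) = 221*(68 - 112)/9 = (221/9)*(-44) = -9724/9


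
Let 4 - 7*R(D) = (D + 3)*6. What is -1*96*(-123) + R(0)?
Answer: 11806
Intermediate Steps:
R(D) = -2 - 6*D/7 (R(D) = 4/7 - (D + 3)*6/7 = 4/7 - (3 + D)*6/7 = 4/7 - (18 + 6*D)/7 = 4/7 + (-18/7 - 6*D/7) = -2 - 6*D/7)
-1*96*(-123) + R(0) = -1*96*(-123) + (-2 - 6/7*0) = -96*(-123) + (-2 + 0) = 11808 - 2 = 11806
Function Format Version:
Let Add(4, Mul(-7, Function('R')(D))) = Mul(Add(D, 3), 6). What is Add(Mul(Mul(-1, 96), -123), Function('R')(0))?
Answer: 11806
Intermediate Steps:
Function('R')(D) = Add(-2, Mul(Rational(-6, 7), D)) (Function('R')(D) = Add(Rational(4, 7), Mul(Rational(-1, 7), Mul(Add(D, 3), 6))) = Add(Rational(4, 7), Mul(Rational(-1, 7), Mul(Add(3, D), 6))) = Add(Rational(4, 7), Mul(Rational(-1, 7), Add(18, Mul(6, D)))) = Add(Rational(4, 7), Add(Rational(-18, 7), Mul(Rational(-6, 7), D))) = Add(-2, Mul(Rational(-6, 7), D)))
Add(Mul(Mul(-1, 96), -123), Function('R')(0)) = Add(Mul(Mul(-1, 96), -123), Add(-2, Mul(Rational(-6, 7), 0))) = Add(Mul(-96, -123), Add(-2, 0)) = Add(11808, -2) = 11806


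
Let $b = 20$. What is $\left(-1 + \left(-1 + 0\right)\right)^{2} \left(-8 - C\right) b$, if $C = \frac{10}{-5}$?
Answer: $-480$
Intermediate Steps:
$C = -2$ ($C = 10 \left(- \frac{1}{5}\right) = -2$)
$\left(-1 + \left(-1 + 0\right)\right)^{2} \left(-8 - C\right) b = \left(-1 + \left(-1 + 0\right)\right)^{2} \left(-8 - -2\right) 20 = \left(-1 - 1\right)^{2} \left(-8 + 2\right) 20 = \left(-2\right)^{2} \left(-6\right) 20 = 4 \left(-6\right) 20 = \left(-24\right) 20 = -480$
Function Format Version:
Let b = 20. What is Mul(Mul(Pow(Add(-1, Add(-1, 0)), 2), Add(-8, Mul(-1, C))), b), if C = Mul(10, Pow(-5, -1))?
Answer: -480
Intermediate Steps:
C = -2 (C = Mul(10, Rational(-1, 5)) = -2)
Mul(Mul(Pow(Add(-1, Add(-1, 0)), 2), Add(-8, Mul(-1, C))), b) = Mul(Mul(Pow(Add(-1, Add(-1, 0)), 2), Add(-8, Mul(-1, -2))), 20) = Mul(Mul(Pow(Add(-1, -1), 2), Add(-8, 2)), 20) = Mul(Mul(Pow(-2, 2), -6), 20) = Mul(Mul(4, -6), 20) = Mul(-24, 20) = -480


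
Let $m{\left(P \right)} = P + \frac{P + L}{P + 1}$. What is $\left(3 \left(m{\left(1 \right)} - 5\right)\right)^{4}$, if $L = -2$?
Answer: $\frac{531441}{16} \approx 33215.0$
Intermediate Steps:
$m{\left(P \right)} = P + \frac{-2 + P}{1 + P}$ ($m{\left(P \right)} = P + \frac{P - 2}{P + 1} = P + \frac{-2 + P}{1 + P}$)
$\left(3 \left(m{\left(1 \right)} - 5\right)\right)^{4} = \left(3 \left(\frac{-2 + 1^{2} + 2 \cdot 1}{1 + 1} - 5\right)\right)^{4} = \left(3 \left(\frac{-2 + 1 + 2}{2} - 5\right)\right)^{4} = \left(3 \left(\frac{1}{2} \cdot 1 - 5\right)\right)^{4} = \left(3 \left(\frac{1}{2} - 5\right)\right)^{4} = \left(3 \left(- \frac{9}{2}\right)\right)^{4} = \left(- \frac{27}{2}\right)^{4} = \frac{531441}{16}$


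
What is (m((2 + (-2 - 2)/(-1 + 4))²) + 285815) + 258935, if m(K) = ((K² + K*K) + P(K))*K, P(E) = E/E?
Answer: 397123202/729 ≈ 5.4475e+5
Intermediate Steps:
P(E) = 1
m(K) = K*(1 + 2*K²) (m(K) = ((K² + K*K) + 1)*K = ((K² + K²) + 1)*K = (2*K² + 1)*K = (1 + 2*K²)*K = K*(1 + 2*K²))
(m((2 + (-2 - 2)/(-1 + 4))²) + 285815) + 258935 = (((2 + (-2 - 2)/(-1 + 4))² + 2*((2 + (-2 - 2)/(-1 + 4))²)³) + 285815) + 258935 = (((2 - 4/3)² + 2*((2 - 4/3)²)³) + 285815) + 258935 = (((⅔)² + 2*((⅔)²)³) + 285815) + 258935 = ((4/9 + 2*(4/9)³) + 285815) + 258935 = ((4/9 + 2*(64/729)) + 285815) + 258935 = ((4/9 + 128/729) + 285815) + 258935 = (452/729 + 285815) + 258935 = 208359587/729 + 258935 = 397123202/729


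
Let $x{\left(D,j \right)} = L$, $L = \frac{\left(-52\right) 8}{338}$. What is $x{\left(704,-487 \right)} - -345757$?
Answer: $\frac{4494825}{13} \approx 3.4576 \cdot 10^{5}$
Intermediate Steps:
$L = - \frac{16}{13}$ ($L = \left(-416\right) \frac{1}{338} = - \frac{16}{13} \approx -1.2308$)
$x{\left(D,j \right)} = - \frac{16}{13}$
$x{\left(704,-487 \right)} - -345757 = - \frac{16}{13} - -345757 = - \frac{16}{13} + 345757 = \frac{4494825}{13}$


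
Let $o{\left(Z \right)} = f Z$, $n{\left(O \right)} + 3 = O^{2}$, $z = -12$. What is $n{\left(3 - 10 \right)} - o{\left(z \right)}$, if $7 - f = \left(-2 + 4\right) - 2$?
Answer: $130$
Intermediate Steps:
$n{\left(O \right)} = -3 + O^{2}$
$f = 7$ ($f = 7 - \left(\left(-2 + 4\right) - 2\right) = 7 - \left(2 - 2\right) = 7 - 0 = 7 + 0 = 7$)
$o{\left(Z \right)} = 7 Z$
$n{\left(3 - 10 \right)} - o{\left(z \right)} = \left(-3 + \left(3 - 10\right)^{2}\right) - 7 \left(-12\right) = \left(-3 + \left(-7\right)^{2}\right) - -84 = \left(-3 + 49\right) + 84 = 46 + 84 = 130$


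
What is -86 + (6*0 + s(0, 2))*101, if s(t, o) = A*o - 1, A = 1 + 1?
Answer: 217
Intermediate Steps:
A = 2
s(t, o) = -1 + 2*o (s(t, o) = 2*o - 1 = -1 + 2*o)
-86 + (6*0 + s(0, 2))*101 = -86 + (6*0 + (-1 + 2*2))*101 = -86 + (0 + (-1 + 4))*101 = -86 + (0 + 3)*101 = -86 + 3*101 = -86 + 303 = 217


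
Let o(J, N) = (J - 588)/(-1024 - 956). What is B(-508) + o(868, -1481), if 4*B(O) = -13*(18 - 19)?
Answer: 1231/396 ≈ 3.1086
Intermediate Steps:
B(O) = 13/4 (B(O) = (-13*(18 - 19))/4 = (-13*(-1))/4 = (¼)*13 = 13/4)
o(J, N) = 49/165 - J/1980 (o(J, N) = (-588 + J)/(-1980) = (-588 + J)*(-1/1980) = 49/165 - J/1980)
B(-508) + o(868, -1481) = 13/4 + (49/165 - 1/1980*868) = 13/4 + (49/165 - 217/495) = 13/4 - 14/99 = 1231/396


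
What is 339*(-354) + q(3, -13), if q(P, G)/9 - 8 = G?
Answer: -120051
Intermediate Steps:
q(P, G) = 72 + 9*G
339*(-354) + q(3, -13) = 339*(-354) + (72 + 9*(-13)) = -120006 + (72 - 117) = -120006 - 45 = -120051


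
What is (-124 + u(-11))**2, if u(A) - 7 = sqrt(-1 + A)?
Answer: 13677 - 468*I*sqrt(3) ≈ 13677.0 - 810.6*I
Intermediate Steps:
u(A) = 7 + sqrt(-1 + A)
(-124 + u(-11))**2 = (-124 + (7 + sqrt(-1 - 11)))**2 = (-124 + (7 + sqrt(-12)))**2 = (-124 + (7 + 2*I*sqrt(3)))**2 = (-117 + 2*I*sqrt(3))**2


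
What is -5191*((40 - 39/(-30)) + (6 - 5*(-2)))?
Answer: -2974443/10 ≈ -2.9744e+5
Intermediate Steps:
-5191*((40 - 39/(-30)) + (6 - 5*(-2))) = -5191*((40 - 39*(-1/30)) + (6 + 10)) = -5191*((40 + 13/10) + 16) = -5191*(413/10 + 16) = -5191*573/10 = -2974443/10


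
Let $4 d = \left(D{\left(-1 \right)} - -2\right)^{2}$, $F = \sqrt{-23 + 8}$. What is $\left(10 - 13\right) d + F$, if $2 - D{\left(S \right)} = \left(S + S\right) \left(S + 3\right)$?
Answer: $-48 + i \sqrt{15} \approx -48.0 + 3.873 i$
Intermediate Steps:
$F = i \sqrt{15}$ ($F = \sqrt{-15} = i \sqrt{15} \approx 3.873 i$)
$D{\left(S \right)} = 2 - 2 S \left(3 + S\right)$ ($D{\left(S \right)} = 2 - \left(S + S\right) \left(S + 3\right) = 2 - 2 S \left(3 + S\right)$)
$d = 16$ ($d = \frac{\left(\left(2 - -6 - 2 \left(-1\right)^{2}\right) - -2\right)^{2}}{4} = \frac{\left(\left(2 + 6 - 2\right) + 2\right)^{2}}{4} = \frac{\left(6 + 2\right)^{2}}{4} = \frac{8^{2}}{4} = \frac{1}{4} \cdot 64 = 16$)
$\left(10 - 13\right) d + F = \left(10 - 13\right) 16 + i \sqrt{15} = \left(-3\right) 16 + i \sqrt{15} = -48 + i \sqrt{15}$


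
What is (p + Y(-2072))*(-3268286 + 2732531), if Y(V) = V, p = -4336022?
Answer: 2324155550970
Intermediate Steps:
(p + Y(-2072))*(-3268286 + 2732531) = (-4336022 - 2072)*(-3268286 + 2732531) = -4338094*(-535755) = 2324155550970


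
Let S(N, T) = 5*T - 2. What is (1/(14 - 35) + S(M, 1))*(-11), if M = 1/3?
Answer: -682/21 ≈ -32.476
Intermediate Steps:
M = 1/3 ≈ 0.33333
S(N, T) = -2 + 5*T
(1/(14 - 35) + S(M, 1))*(-11) = (1/(14 - 35) + (-2 + 5*1))*(-11) = (1/(-21) + (-2 + 5))*(-11) = (-1/21 + 3)*(-11) = (62/21)*(-11) = -682/21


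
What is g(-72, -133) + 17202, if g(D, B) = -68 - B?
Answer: 17267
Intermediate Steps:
g(-72, -133) + 17202 = (-68 - 1*(-133)) + 17202 = (-68 + 133) + 17202 = 65 + 17202 = 17267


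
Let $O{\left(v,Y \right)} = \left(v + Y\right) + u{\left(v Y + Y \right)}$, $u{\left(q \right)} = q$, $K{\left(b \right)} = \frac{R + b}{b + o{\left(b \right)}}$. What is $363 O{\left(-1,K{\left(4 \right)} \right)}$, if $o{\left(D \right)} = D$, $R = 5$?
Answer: $\frac{363}{8} \approx 45.375$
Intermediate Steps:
$K{\left(b \right)} = \frac{5 + b}{2 b}$ ($K{\left(b \right)} = \frac{5 + b}{b + b} = \frac{5 + b}{2 b}$)
$O{\left(v,Y \right)} = v + 2 Y + Y v$ ($O{\left(v,Y \right)} = \left(v + Y\right) + \left(v Y + Y\right) = \left(Y + v\right) + \left(Y v + Y\right) = \left(Y + v\right) + \left(Y + Y v\right) = v + 2 Y + Y v$)
$363 O{\left(-1,K{\left(4 \right)} \right)} = 363 \left(\frac{5 + 4}{2 \cdot 4} - 1 + \frac{5 + 4}{2 \cdot 4} \left(1 - 1\right)\right) = 363 \left(\frac{1}{2} \cdot \frac{1}{4} \cdot 9 - 1 + \frac{1}{2} \cdot \frac{1}{4} \cdot 9 \cdot 0\right) = 363 \left(\frac{9}{8} - 1 + \frac{9}{8} \cdot 0\right) = 363 \left(\frac{9}{8} - 1 + 0\right) = 363 \cdot \frac{1}{8} = \frac{363}{8}$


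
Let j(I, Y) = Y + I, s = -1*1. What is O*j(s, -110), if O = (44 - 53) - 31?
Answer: 4440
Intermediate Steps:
s = -1
O = -40 (O = -9 - 31 = -40)
j(I, Y) = I + Y
O*j(s, -110) = -40*(-1 - 110) = -40*(-111) = 4440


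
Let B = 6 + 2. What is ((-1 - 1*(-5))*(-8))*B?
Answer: -256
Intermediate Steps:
B = 8
((-1 - 1*(-5))*(-8))*B = ((-1 - 1*(-5))*(-8))*8 = ((-1 + 5)*(-8))*8 = (4*(-8))*8 = -32*8 = -256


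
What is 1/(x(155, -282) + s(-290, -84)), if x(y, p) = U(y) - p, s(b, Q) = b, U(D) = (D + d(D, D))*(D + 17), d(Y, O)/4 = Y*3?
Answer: 1/346572 ≈ 2.8854e-6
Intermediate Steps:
d(Y, O) = 12*Y (d(Y, O) = 4*(Y*3) = 4*(3*Y) = 12*Y)
U(D) = 13*D*(17 + D) (U(D) = (D + 12*D)*(D + 17) = (13*D)*(17 + D) = 13*D*(17 + D))
x(y, p) = -p + 13*y*(17 + y) (x(y, p) = 13*y*(17 + y) - p = -p + 13*y*(17 + y))
1/(x(155, -282) + s(-290, -84)) = 1/((-1*(-282) + 13*155² + 221*155) - 290) = 1/((282 + 13*24025 + 34255) - 290) = 1/((282 + 312325 + 34255) - 290) = 1/(346862 - 290) = 1/346572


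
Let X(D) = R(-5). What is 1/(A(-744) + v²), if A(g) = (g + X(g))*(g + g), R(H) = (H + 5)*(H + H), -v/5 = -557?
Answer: 1/8863297 ≈ 1.1282e-7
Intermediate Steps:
v = 2785 (v = -5*(-557) = 2785)
R(H) = 2*H*(5 + H) (R(H) = (5 + H)*(2*H) = 2*H*(5 + H))
X(D) = 0 (X(D) = 2*(-5)*(5 - 5) = 2*(-5)*0 = 0)
A(g) = 2*g² (A(g) = (g + 0)*(g + g) = g*(2*g) = 2*g²)
1/(A(-744) + v²) = 1/(2*(-744)² + 2785²) = 1/(2*553536 + 7756225) = 1/(1107072 + 7756225) = 1/8863297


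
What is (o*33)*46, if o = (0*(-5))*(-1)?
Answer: 0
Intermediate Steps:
o = 0 (o = 0*(-1) = 0)
(o*33)*46 = (0*33)*46 = 0*46 = 0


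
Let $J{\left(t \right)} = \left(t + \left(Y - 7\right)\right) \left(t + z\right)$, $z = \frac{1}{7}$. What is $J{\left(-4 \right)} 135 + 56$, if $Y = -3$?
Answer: $7346$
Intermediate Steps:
$z = \frac{1}{7} \approx 0.14286$
$J{\left(t \right)} = \left(-10 + t\right) \left(\frac{1}{7} + t\right)$ ($J{\left(t \right)} = \left(t - 10\right) \left(t + \frac{1}{7}\right) = \left(t - 10\right) \left(\frac{1}{7} + t\right) = \left(-10 + t\right) \left(\frac{1}{7} + t\right)$)
$J{\left(-4 \right)} 135 + 56 = \left(- \frac{10}{7} + \left(-4\right)^{2} - - \frac{276}{7}\right) 135 + 56 = \left(- \frac{10}{7} + 16 + \frac{276}{7}\right) 135 + 56 = 54 \cdot 135 + 56 = 7290 + 56 = 7346$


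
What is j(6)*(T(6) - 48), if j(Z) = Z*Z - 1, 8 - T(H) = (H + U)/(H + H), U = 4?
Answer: -8575/6 ≈ -1429.2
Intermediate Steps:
T(H) = 8 - (4 + H)/(2*H) (T(H) = 8 - (H + 4)/(H + H) = 8 - (4 + H)/(2*H))
j(Z) = -1 + Z² (j(Z) = Z² - 1 = -1 + Z²)
j(6)*(T(6) - 48) = (-1 + 6²)*((15/2 - 2/6) - 48) = (-1 + 36)*((15/2 - 2*⅙) - 48) = 35*((15/2 - ⅓) - 48) = 35*(43/6 - 48) = 35*(-245/6) = -8575/6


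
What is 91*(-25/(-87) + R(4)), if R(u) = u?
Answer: 33943/87 ≈ 390.15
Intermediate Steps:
91*(-25/(-87) + R(4)) = 91*(-25/(-87) + 4) = 91*(-25*(-1/87) + 4) = 91*(25/87 + 4) = 91*(373/87) = 33943/87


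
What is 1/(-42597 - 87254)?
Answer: -1/129851 ≈ -7.7011e-6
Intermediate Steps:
1/(-42597 - 87254) = 1/(-129851) = -1/129851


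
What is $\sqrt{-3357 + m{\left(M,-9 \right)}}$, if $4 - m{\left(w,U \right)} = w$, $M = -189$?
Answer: $2 i \sqrt{791} \approx 56.249 i$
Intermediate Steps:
$m{\left(w,U \right)} = 4 - w$
$\sqrt{-3357 + m{\left(M,-9 \right)}} = \sqrt{-3357 + \left(4 - -189\right)} = \sqrt{-3357 + \left(4 + 189\right)} = \sqrt{-3357 + 193} = \sqrt{-3164} = 2 i \sqrt{791}$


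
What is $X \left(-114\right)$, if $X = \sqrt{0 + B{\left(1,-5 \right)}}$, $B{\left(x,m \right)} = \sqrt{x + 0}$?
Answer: $-114$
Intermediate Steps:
$B{\left(x,m \right)} = \sqrt{x}$
$X = 1$ ($X = \sqrt{0 + \sqrt{1}} = \sqrt{0 + 1} = \sqrt{1} = 1$)
$X \left(-114\right) = 1 \left(-114\right) = -114$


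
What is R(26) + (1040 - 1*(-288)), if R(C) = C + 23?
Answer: 1377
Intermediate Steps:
R(C) = 23 + C
R(26) + (1040 - 1*(-288)) = (23 + 26) + (1040 - 1*(-288)) = 49 + (1040 + 288) = 49 + 1328 = 1377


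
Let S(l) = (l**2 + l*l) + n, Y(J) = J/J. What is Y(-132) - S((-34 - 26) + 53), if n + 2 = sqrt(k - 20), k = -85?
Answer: -95 - I*sqrt(105) ≈ -95.0 - 10.247*I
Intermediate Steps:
n = -2 + I*sqrt(105) (n = -2 + sqrt(-85 - 20) = -2 + sqrt(-105) = -2 + I*sqrt(105) ≈ -2.0 + 10.247*I)
Y(J) = 1
S(l) = -2 + 2*l**2 + I*sqrt(105) (S(l) = (l**2 + l*l) + (-2 + I*sqrt(105)) = (l**2 + l**2) + (-2 + I*sqrt(105)) = 2*l**2 + (-2 + I*sqrt(105)) = -2 + 2*l**2 + I*sqrt(105))
Y(-132) - S((-34 - 26) + 53) = 1 - (-2 + 2*((-34 - 26) + 53)**2 + I*sqrt(105)) = 1 - (-2 + 2*(-60 + 53)**2 + I*sqrt(105)) = 1 - (-2 + 2*(-7)**2 + I*sqrt(105)) = 1 - (-2 + 2*49 + I*sqrt(105)) = 1 - (-2 + 98 + I*sqrt(105)) = 1 - (96 + I*sqrt(105)) = 1 + (-96 - I*sqrt(105)) = -95 - I*sqrt(105)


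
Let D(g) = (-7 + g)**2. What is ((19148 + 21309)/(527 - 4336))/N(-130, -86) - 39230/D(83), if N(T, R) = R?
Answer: -3154262097/473016856 ≈ -6.6684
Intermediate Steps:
((19148 + 21309)/(527 - 4336))/N(-130, -86) - 39230/D(83) = ((19148 + 21309)/(527 - 4336))/(-86) - 39230/(-7 + 83)**2 = (40457/(-3809))*(-1/86) - 39230/(76**2) = (40457*(-1/3809))*(-1/86) - 39230/5776 = -40457/3809*(-1/86) - 39230*1/5776 = 40457/327574 - 19615/2888 = -3154262097/473016856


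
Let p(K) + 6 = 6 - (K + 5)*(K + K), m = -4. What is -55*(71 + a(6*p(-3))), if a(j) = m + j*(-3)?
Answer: 8195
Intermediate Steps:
p(K) = -2*K*(5 + K) (p(K) = -6 + (6 - (K + 5)*(K + K)) = -6 + (6 - (5 + K)*2*K) = -6 + (6 - 2*K*(5 + K)) = -2*K*(5 + K))
a(j) = -4 - 3*j (a(j) = -4 + j*(-3) = -4 - 3*j)
-55*(71 + a(6*p(-3))) = -55*(71 + (-4 - 18*(-2*(-3)*(5 - 3)))) = -55*(71 + (-4 - 18*(-2*(-3)*2))) = -55*(71 + (-4 - 18*12)) = -55*(71 + (-4 - 3*72)) = -55*(71 + (-4 - 216)) = -55*(71 - 220) = -55*(-149) = 8195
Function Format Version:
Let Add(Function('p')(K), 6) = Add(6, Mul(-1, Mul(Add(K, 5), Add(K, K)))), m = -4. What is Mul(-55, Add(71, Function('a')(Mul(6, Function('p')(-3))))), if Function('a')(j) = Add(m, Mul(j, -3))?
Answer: 8195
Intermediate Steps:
Function('p')(K) = Mul(-2, K, Add(5, K)) (Function('p')(K) = Add(-6, Add(6, Mul(-1, Mul(Add(K, 5), Add(K, K))))) = Add(-6, Add(6, Mul(-1, Mul(Add(5, K), Mul(2, K))))) = Add(-6, Add(6, Mul(-1, Mul(2, K, Add(5, K))))) = Add(-6, Add(6, Mul(-2, K, Add(5, K)))) = Mul(-2, K, Add(5, K)))
Function('a')(j) = Add(-4, Mul(-3, j)) (Function('a')(j) = Add(-4, Mul(j, -3)) = Add(-4, Mul(-3, j)))
Mul(-55, Add(71, Function('a')(Mul(6, Function('p')(-3))))) = Mul(-55, Add(71, Add(-4, Mul(-3, Mul(6, Mul(-2, -3, Add(5, -3))))))) = Mul(-55, Add(71, Add(-4, Mul(-3, Mul(6, Mul(-2, -3, 2)))))) = Mul(-55, Add(71, Add(-4, Mul(-3, Mul(6, 12))))) = Mul(-55, Add(71, Add(-4, Mul(-3, 72)))) = Mul(-55, Add(71, Add(-4, -216))) = Mul(-55, Add(71, -220)) = Mul(-55, -149) = 8195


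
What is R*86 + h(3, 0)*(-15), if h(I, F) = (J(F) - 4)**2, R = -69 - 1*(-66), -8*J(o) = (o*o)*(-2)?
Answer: -498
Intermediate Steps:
J(o) = o**2/4 (J(o) = -o*o*(-2)/8 = -o**2*(-2)/8 = -(-1)*o**2/4 = o**2/4)
R = -3 (R = -69 + 66 = -3)
h(I, F) = (-4 + F**2/4)**2 (h(I, F) = (F**2/4 - 4)**2 = (-4 + F**2/4)**2)
R*86 + h(3, 0)*(-15) = -3*86 + ((-16 + 0**2)**2/16)*(-15) = -258 + ((-16 + 0)**2/16)*(-15) = -258 + ((1/16)*(-16)**2)*(-15) = -258 + ((1/16)*256)*(-15) = -258 + 16*(-15) = -258 - 240 = -498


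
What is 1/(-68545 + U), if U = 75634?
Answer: 1/7089 ≈ 0.00014106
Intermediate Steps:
1/(-68545 + U) = 1/(-68545 + 75634) = 1/7089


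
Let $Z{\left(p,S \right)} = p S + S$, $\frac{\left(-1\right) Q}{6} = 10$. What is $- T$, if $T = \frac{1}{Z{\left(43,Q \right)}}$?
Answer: $\frac{1}{2640} \approx 0.00037879$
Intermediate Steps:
$Q = -60$ ($Q = \left(-6\right) 10 = -60$)
$Z{\left(p,S \right)} = S + S p$ ($Z{\left(p,S \right)} = S p + S = S + S p$)
$T = - \frac{1}{2640}$ ($T = \frac{1}{\left(-60\right) \left(1 + 43\right)} = \frac{1}{\left(-60\right) 44} = \frac{1}{-2640} = - \frac{1}{2640} \approx -0.00037879$)
$- T = \left(-1\right) \left(- \frac{1}{2640}\right) = \frac{1}{2640}$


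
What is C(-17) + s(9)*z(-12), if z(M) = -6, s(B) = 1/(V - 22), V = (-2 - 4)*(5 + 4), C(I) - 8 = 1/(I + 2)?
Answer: 4567/570 ≈ 8.0123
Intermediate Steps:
C(I) = 8 + 1/(2 + I) (C(I) = 8 + 1/(I + 2) = 8 + 1/(2 + I))
V = -54 (V = -6*9 = -54)
s(B) = -1/76 (s(B) = 1/(-54 - 22) = 1/(-76) = -1/76)
C(-17) + s(9)*z(-12) = (17 + 8*(-17))/(2 - 17) - 1/76*(-6) = (17 - 136)/(-15) + 3/38 = -1/15*(-119) + 3/38 = 119/15 + 3/38 = 4567/570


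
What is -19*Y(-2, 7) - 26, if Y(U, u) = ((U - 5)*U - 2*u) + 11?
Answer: -235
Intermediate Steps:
Y(U, u) = 11 - 2*u + U*(-5 + U) (Y(U, u) = ((-5 + U)*U - 2*u) + 11 = (U*(-5 + U) - 2*u) + 11 = (-2*u + U*(-5 + U)) + 11 = 11 - 2*u + U*(-5 + U))
-19*Y(-2, 7) - 26 = -19*(11 + (-2)**2 - 5*(-2) - 2*7) - 26 = -19*(11 + 4 + 10 - 14) - 26 = -19*11 - 26 = -209 - 26 = -235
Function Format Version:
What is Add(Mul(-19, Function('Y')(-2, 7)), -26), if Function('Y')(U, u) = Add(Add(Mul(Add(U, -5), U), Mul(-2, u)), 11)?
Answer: -235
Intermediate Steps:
Function('Y')(U, u) = Add(11, Mul(-2, u), Mul(U, Add(-5, U))) (Function('Y')(U, u) = Add(Add(Mul(Add(-5, U), U), Mul(-2, u)), 11) = Add(Add(Mul(U, Add(-5, U)), Mul(-2, u)), 11) = Add(Add(Mul(-2, u), Mul(U, Add(-5, U))), 11) = Add(11, Mul(-2, u), Mul(U, Add(-5, U))))
Add(Mul(-19, Function('Y')(-2, 7)), -26) = Add(Mul(-19, Add(11, Pow(-2, 2), Mul(-5, -2), Mul(-2, 7))), -26) = Add(Mul(-19, Add(11, 4, 10, -14)), -26) = Add(Mul(-19, 11), -26) = Add(-209, -26) = -235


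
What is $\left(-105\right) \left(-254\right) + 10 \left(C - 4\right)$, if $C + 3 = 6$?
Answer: $26660$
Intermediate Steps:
$C = 3$ ($C = -3 + 6 = 3$)
$\left(-105\right) \left(-254\right) + 10 \left(C - 4\right) = \left(-105\right) \left(-254\right) + 10 \left(3 - 4\right) = 26670 + 10 \left(-1\right) = 26670 - 10 = 26660$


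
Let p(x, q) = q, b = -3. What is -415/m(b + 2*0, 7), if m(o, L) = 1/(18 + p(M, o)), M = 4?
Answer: -6225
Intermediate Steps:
m(o, L) = 1/(18 + o)
-415/m(b + 2*0, 7) = -(6225 + 0) = -415/(1/(18 + (-3 + 0))) = -415/(1/(18 - 3)) = -415/(1/15) = -415/1/15 = -415*15 = -6225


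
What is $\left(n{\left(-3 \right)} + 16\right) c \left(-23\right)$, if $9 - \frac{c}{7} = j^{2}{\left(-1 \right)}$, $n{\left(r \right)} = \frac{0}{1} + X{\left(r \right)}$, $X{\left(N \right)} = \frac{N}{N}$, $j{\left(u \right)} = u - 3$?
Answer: $19159$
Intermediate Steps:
$j{\left(u \right)} = -3 + u$ ($j{\left(u \right)} = u - 3 = -3 + u$)
$X{\left(N \right)} = 1$
$n{\left(r \right)} = 1$ ($n{\left(r \right)} = \frac{0}{1} + 1 = 0 \cdot 1 + 1 = 0 + 1 = 1$)
$c = -49$ ($c = 63 - 7 \left(-3 - 1\right)^{2} = 63 - 7 \left(-4\right)^{2} = 63 - 112 = -49$)
$\left(n{\left(-3 \right)} + 16\right) c \left(-23\right) = \left(1 + 16\right) \left(-49\right) \left(-23\right) = 17 \left(-49\right) \left(-23\right) = \left(-833\right) \left(-23\right) = 19159$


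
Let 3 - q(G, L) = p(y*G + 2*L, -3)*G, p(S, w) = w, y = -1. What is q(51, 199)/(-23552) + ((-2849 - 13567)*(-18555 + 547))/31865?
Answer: 1740605360529/187621120 ≈ 9277.2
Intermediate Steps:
q(G, L) = 3 + 3*G (q(G, L) = 3 - (-3)*G = 3 + 3*G)
q(51, 199)/(-23552) + ((-2849 - 13567)*(-18555 + 547))/31865 = (3 + 3*51)/(-23552) + ((-2849 - 13567)*(-18555 + 547))/31865 = (3 + 153)*(-1/23552) - 16416*(-18008)*(1/31865) = 156*(-1/23552) + 295619328*(1/31865) = -39/5888 + 295619328/31865 = 1740605360529/187621120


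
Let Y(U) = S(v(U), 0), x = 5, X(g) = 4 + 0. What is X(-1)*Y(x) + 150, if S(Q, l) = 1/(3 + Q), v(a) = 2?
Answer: 754/5 ≈ 150.80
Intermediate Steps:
X(g) = 4
Y(U) = ⅕ (Y(U) = 1/(3 + 2) = 1/5 = ⅕)
X(-1)*Y(x) + 150 = 4*(⅕) + 150 = ⅘ + 150 = 754/5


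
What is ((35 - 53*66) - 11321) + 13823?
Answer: -961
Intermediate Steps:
((35 - 53*66) - 11321) + 13823 = ((35 - 3498) - 11321) + 13823 = (-3463 - 11321) + 13823 = -14784 + 13823 = -961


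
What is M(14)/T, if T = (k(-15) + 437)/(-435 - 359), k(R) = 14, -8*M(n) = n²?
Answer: 19453/451 ≈ 43.133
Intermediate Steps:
M(n) = -n²/8
T = -451/794 (T = (14 + 437)/(-435 - 359) = 451/(-794) = 451*(-1/794) = -451/794 ≈ -0.56801)
M(14)/T = (-⅛*14²)/(-451/794) = -⅛*196*(-794/451) = -49/2*(-794/451) = 19453/451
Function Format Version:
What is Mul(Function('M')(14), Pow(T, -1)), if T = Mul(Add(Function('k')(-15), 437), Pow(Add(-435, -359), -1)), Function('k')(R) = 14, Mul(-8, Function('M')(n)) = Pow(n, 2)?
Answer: Rational(19453, 451) ≈ 43.133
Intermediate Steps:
Function('M')(n) = Mul(Rational(-1, 8), Pow(n, 2))
T = Rational(-451, 794) (T = Mul(Add(14, 437), Pow(Add(-435, -359), -1)) = Mul(451, Pow(-794, -1)) = Mul(451, Rational(-1, 794)) = Rational(-451, 794) ≈ -0.56801)
Mul(Function('M')(14), Pow(T, -1)) = Mul(Mul(Rational(-1, 8), Pow(14, 2)), Pow(Rational(-451, 794), -1)) = Mul(Mul(Rational(-1, 8), 196), Rational(-794, 451)) = Mul(Rational(-49, 2), Rational(-794, 451)) = Rational(19453, 451)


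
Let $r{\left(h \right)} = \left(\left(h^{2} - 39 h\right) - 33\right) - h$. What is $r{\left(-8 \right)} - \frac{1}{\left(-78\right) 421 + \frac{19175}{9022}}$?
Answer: $\frac{7998622741}{22788097} \approx 351.0$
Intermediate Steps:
$r{\left(h \right)} = -33 + h^{2} - 40 h$ ($r{\left(h \right)} = \left(-33 + h^{2} - 39 h\right) - h = -33 + h^{2} - 40 h$)
$r{\left(-8 \right)} - \frac{1}{\left(-78\right) 421 + \frac{19175}{9022}} = \left(-33 + \left(-8\right)^{2} - -320\right) - \frac{1}{\left(-78\right) 421 + \frac{19175}{9022}} = \left(-33 + 64 + 320\right) - \frac{1}{-32838 + 19175 \cdot \frac{1}{9022}} = 351 - \frac{1}{-32838 + \frac{1475}{694}} = 351 - \frac{1}{- \frac{22788097}{694}} = 351 - - \frac{694}{22788097} = 351 + \frac{694}{22788097} = \frac{7998622741}{22788097}$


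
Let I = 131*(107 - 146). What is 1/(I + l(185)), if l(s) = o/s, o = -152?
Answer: -185/945317 ≈ -0.00019570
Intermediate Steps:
l(s) = -152/s
I = -5109 (I = 131*(-39) = -5109)
1/(I + l(185)) = 1/(-5109 - 152/185) = 1/(-945317/185) = -185/945317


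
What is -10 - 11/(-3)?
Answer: -19/3 ≈ -6.3333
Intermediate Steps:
-10 - 11/(-3) = -10 - ⅓*(-11) = -10 + 11/3 = -19/3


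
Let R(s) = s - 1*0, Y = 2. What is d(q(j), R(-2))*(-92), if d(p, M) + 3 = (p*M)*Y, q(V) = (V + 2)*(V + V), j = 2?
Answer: 6164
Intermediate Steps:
R(s) = s (R(s) = s + 0 = s)
q(V) = 2*V*(2 + V) (q(V) = (2 + V)*(2*V) = 2*V*(2 + V))
d(p, M) = -3 + 2*M*p (d(p, M) = -3 + (p*M)*2 = -3 + (M*p)*2 = -3 + 2*M*p)
d(q(j), R(-2))*(-92) = (-3 + 2*(-2)*(2*2*(2 + 2)))*(-92) = (-3 + 2*(-2)*(2*2*4))*(-92) = (-3 + 2*(-2)*16)*(-92) = (-3 - 64)*(-92) = -67*(-92) = 6164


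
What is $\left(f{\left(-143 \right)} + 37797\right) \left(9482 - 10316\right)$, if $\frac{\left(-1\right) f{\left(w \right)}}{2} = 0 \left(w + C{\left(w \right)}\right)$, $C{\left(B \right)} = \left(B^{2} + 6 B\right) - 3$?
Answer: $-31522698$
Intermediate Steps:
$C{\left(B \right)} = -3 + B^{2} + 6 B$
$f{\left(w \right)} = 0$ ($f{\left(w \right)} = - 2 \cdot 0 \left(w + \left(-3 + w^{2} + 6 w\right)\right) = - 2 \cdot 0 \left(-3 + w^{2} + 7 w\right) = \left(-2\right) 0 = 0$)
$\left(f{\left(-143 \right)} + 37797\right) \left(9482 - 10316\right) = \left(0 + 37797\right) \left(9482 - 10316\right) = 37797 \left(-834\right) = -31522698$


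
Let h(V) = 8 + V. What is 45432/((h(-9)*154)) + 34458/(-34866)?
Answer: -132444887/447447 ≈ -296.00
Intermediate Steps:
45432/((h(-9)*154)) + 34458/(-34866) = 45432/(((8 - 9)*154)) + 34458/(-34866) = 45432/((-1*154)) + 34458*(-1/34866) = 45432/(-154) - 5743/5811 = 45432*(-1/154) - 5743/5811 = -22716/77 - 5743/5811 = -132444887/447447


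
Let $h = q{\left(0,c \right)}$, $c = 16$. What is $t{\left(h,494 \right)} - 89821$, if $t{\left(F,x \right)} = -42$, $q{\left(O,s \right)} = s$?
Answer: $-89863$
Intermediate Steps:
$h = 16$
$t{\left(h,494 \right)} - 89821 = -42 - 89821 = -89863$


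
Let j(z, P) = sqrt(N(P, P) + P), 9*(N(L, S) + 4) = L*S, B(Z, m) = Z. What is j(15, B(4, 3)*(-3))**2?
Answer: 0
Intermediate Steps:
N(L, S) = -4 + L*S/9 (N(L, S) = -4 + (L*S)/9 = -4 + L*S/9)
j(z, P) = sqrt(-4 + P + P**2/9) (j(z, P) = sqrt((-4 + P*P/9) + P) = sqrt((-4 + P**2/9) + P) = sqrt(-4 + P + P**2/9))
j(15, B(4, 3)*(-3))**2 = (sqrt(-36 + (4*(-3))**2 + 9*(4*(-3)))/3)**2 = (sqrt(-36 + (-12)**2 + 9*(-12))/3)**2 = (sqrt(-36 + 144 - 108)/3)**2 = (sqrt(0)/3)**2 = ((1/3)*0)**2 = 0**2 = 0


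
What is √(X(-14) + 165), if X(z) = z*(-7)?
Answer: √263 ≈ 16.217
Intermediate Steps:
X(z) = -7*z
√(X(-14) + 165) = √(-7*(-14) + 165) = √(98 + 165) = √263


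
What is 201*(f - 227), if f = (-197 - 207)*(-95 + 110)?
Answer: -1263687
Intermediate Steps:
f = -6060 (f = -404*15 = -6060)
201*(f - 227) = 201*(-6060 - 227) = 201*(-6287) = -1263687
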